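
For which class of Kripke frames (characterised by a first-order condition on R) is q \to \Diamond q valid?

reflexivity

Replacing q by ¬q and contraposing gives the equivalent schema □q → q.
Suppose □q→q is valid. At any x set V(q)={w : Rxw}. Then □q holds at x, so q holds at x, i.e. Rxx.
Conversely, on a frame with reflexivity the schema holds at every world under every valuation.
So the correspondent is reflexivity.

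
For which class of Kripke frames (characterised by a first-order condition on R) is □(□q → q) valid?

Shift-reflexivity

Suppose □(□q→q) is valid. Take Rxy and set V(q)={w : Ryw}. Then at y, □q holds; since □(□q→q) at x, □q→q at y, so q at y, i.e. Ryy.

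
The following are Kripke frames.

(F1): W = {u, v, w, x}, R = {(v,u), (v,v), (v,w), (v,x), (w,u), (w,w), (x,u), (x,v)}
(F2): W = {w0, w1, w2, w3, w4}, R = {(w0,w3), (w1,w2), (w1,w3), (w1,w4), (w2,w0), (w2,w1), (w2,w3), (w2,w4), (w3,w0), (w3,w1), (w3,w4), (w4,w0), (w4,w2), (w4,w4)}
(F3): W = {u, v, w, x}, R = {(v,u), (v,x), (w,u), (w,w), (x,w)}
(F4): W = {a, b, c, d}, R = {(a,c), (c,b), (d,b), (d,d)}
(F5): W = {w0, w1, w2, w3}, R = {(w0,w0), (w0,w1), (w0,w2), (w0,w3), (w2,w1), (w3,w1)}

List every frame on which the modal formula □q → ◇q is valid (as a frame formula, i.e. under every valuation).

This is the axiom for seriality; its first-order frame correspondent is ∀x ∃y Rxy.
(F1): fails — world u has no successor.
(F2): ✓.
(F3): fails — world u has no successor.
(F4): fails — world b has no successor.
(F5): fails — world w1 has no successor.

(F2)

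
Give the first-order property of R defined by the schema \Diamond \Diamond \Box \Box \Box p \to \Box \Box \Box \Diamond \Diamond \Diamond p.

This is a Sahlqvist (Geach-type) schema ◇^2□^3p → □^3◇^3p.
Minimal-valuation argument: fix x; take any y with xR^2y and any z with xR^3z. Set V(p) to the set of worlds R-reachable from y in exactly 3 steps. Then □^3p holds at y, so the antecedent holds at x; validity forces ◇^3p at z, giving a w with zR^3w and yR^3w.
First-order correspondent: \forall x \forall y \forall z ((x R^2 y \wedge x R^3 z) \to \exists w (y R^3 w \wedge z R^3 w)).

\forall x \forall y \forall z ((x R^2 y \wedge x R^3 z) \to \exists w (y R^3 w \wedge z R^3 w))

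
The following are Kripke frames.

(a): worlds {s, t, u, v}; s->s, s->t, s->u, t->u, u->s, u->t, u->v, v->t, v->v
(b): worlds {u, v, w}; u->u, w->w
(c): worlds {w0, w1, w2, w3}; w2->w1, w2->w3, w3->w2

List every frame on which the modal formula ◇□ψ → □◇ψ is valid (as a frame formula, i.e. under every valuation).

This is the axiom for convergence; its first-order frame correspondent is ∀x ∀y ∀z (Rxy ∧ Rxz → ∃w (Ryw ∧ Rzw)).
(a): fails — Rsu and Rst but u and t have no common successor.
(b): ✓.
(c): fails — Rw2w1 and Rw2w1 but w1 and w1 have no common successor.
Valid on: (b).

(b)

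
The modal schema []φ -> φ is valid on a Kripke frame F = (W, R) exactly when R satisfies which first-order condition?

reflexivity

Suppose □φ→φ is valid. At any x set V(φ)={w : Rxw}. Then □φ holds at x, so φ holds at x, i.e. Rxx.
Conversely, any frame satisfying forall x Rxx validates the schema.
So the correspondent is reflexivity.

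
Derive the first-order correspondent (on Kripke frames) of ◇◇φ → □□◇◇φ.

This is a Sahlqvist (Geach-type) schema ◇^2□^0φ → □^2◇^2φ.
Minimal-valuation argument: fix x; take any y with xR^2y and any z with xR^2z. Set V(φ) to the set of worlds R-reachable from y in exactly 0 steps. Then □^0φ holds at y, so the antecedent holds at x; validity forces ◇^2φ at z, giving a w with zR^2w and yR^0w.
First-order correspondent: ∀x ∀y ∀z ((xR²y ∧ xR²z) → ∃w (y = w ∧ zR²w)).

∀x ∀y ∀z ((xR²y ∧ xR²z) → ∃w (y = w ∧ zR²w))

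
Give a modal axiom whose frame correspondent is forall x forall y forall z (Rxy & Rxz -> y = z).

This is partial functionality; the standard corresponding axiom is CD: ◇p → □p.
Suppose ◇p→□p is valid. Take Rxy, Rxz and set V(p)={y}. Then ◇p at x, so □p at x, so p at z, i.e. z=y.

◇p → □p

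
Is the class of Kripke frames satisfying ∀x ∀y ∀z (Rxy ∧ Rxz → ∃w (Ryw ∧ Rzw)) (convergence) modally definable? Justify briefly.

Yes: it is convergence, defined by the .2 schema ◇□r → □◇r.

Yes, by ◇□r → □◇r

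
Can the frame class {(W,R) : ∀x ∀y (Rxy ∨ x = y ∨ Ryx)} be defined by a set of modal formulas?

Any modally definable frame class is closed under disjoint unions.
Take 2 disjoint single-world reflexive frames: each is trivially connected, but their disjoint union has 2 worlds with no edge between distinct components, so it is not connected.
So the class is not modally definable.

No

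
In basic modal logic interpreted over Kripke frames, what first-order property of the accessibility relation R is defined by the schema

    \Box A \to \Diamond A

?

Seriality

Suppose □A→◇A is valid. At any x set V(A)=W. Then □A at x, so ◇A at x, so x has a successor.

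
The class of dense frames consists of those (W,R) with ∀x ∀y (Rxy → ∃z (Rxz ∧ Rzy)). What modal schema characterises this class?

□□s → □s

This is density; the standard corresponding axiom is C4: □□s → □s.
Suppose □□s→□s is valid. Take Rxy and set V(s)={w : xR²w}. Then □□s at x, so □s at x, so s at y, i.e. ∃z(Rxz∧Rzy).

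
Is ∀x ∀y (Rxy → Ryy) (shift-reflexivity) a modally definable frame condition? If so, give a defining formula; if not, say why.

Yes: it is shift-reflexivity, defined by the T□ schema □(□p → p).
Suppose □(□p→p) is valid. Take Rxy and set V(p)={w : Ryw}. Then at y, □p holds; since □(□p→p) at x, □p→p at y, so p at y, i.e. Ryy.

Yes, by □(□p → p)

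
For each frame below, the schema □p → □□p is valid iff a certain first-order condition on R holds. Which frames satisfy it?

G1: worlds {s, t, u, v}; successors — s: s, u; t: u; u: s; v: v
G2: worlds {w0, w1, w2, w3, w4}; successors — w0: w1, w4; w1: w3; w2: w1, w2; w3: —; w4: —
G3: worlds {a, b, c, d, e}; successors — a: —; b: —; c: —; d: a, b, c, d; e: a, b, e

The schema corresponds to transitivity: ∀x ∀y ∀z (Rxy ∧ Ryz → Rxz).
G1: fails — Rus and Rsu but not Ruu.
G2: fails — Rw0w1 and Rw1w3 but not Rw0w3.
G3: ✓.

G3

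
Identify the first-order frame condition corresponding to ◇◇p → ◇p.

Transitivity

Equivalently (dual form): □p → □□p.
Suppose □p→□□p is valid. Take Rxy, Ryz and set V(p)={w : Rxw}. Then □p at x, so □□p at x, so □p at y, so p at z, i.e. Rxz.
Conversely, any frame satisfying ∀x ∀y ∀z (Rxy ∧ Ryz → Rxz) validates the schema.
Frame condition: ∀x ∀y ∀z (Rxy ∧ Ryz → Rxz).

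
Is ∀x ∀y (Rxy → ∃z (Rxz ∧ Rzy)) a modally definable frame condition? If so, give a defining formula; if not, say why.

Yes, by □□p → □p

This is a Sahlqvist condition; the C4 axiom □□p → □p defines it.
Suppose □□p→□p is valid. Take Rxy and set V(p)={w : xR²w}. Then □□p at x, so □p at x, so p at y, i.e. ∃z(Rxz∧Rzy).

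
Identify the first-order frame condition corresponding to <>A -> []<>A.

Suppose ◇A→□◇A is valid. Take Rxy, Rxz and set V(A)={y}. Then ◇A at x, so □◇A at x, so ◇A at z, so some w with Rzw has A; w=y, i.e. Rzy. By symmetry of the argument, Ryz.
The converse is a direct semantic check.
So the correspondent is the Euclidean property.

the Euclidean property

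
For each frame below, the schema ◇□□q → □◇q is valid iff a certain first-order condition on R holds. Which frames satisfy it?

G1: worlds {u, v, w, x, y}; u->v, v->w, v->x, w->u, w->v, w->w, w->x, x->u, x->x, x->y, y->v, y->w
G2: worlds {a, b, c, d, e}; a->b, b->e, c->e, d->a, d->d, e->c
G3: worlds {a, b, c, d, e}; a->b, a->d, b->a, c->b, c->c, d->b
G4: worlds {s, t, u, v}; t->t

This is the axiom for a generalized confluence (Geach) condition; its first-order frame correspondent is ∀x ∀y ∀z ((xRy ∧ xRz) → ∃w (yR²w ∧ zRw)).
G1: fails — wRu, wRu but no t with uR²t and uRt.
G2: fails — aRb, aRb but no w with bR²w and bRw.
G3: fails — aRb, aRb but no w with bR²w and bRw.
G4: condition met.

G4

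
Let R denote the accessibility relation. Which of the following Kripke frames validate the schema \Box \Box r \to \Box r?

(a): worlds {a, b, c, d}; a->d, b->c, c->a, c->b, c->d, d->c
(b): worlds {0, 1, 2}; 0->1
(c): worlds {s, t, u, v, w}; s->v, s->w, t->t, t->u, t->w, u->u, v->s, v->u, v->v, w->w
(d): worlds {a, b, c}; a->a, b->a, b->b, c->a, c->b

(c), (d)

This is the axiom for density; its first-order frame correspondent is \forall x \forall y (Rxy \to \exists z (Rxz \wedge Rzy)).
(a): fails — Rbc but no z with Rbz and Rzc.
(b): fails — R01 but no z with R0z and Rz1.
(c): holds.
(d): holds.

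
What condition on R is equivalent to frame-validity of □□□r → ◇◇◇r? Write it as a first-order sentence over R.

This is a Sahlqvist (Geach-type) schema ◇^0□^3r → □^0◇^3r.
First-order correspondent: ∀x ∃w (xR³w ∧ xR³w).

∀x ∃w (xR³w ∧ xR³w)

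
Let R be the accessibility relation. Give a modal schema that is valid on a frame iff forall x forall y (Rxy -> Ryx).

ψ → □◇ψ

This is symmetry; the standard corresponding axiom is B: ψ → □◇ψ.
Suppose ψ→□◇ψ is valid. Take Rxy and set V(ψ)={x}. Then ψ at x, so □◇ψ at x, so ◇ψ at y, so some z with Ryz has ψ; z=x, i.e. Ryx.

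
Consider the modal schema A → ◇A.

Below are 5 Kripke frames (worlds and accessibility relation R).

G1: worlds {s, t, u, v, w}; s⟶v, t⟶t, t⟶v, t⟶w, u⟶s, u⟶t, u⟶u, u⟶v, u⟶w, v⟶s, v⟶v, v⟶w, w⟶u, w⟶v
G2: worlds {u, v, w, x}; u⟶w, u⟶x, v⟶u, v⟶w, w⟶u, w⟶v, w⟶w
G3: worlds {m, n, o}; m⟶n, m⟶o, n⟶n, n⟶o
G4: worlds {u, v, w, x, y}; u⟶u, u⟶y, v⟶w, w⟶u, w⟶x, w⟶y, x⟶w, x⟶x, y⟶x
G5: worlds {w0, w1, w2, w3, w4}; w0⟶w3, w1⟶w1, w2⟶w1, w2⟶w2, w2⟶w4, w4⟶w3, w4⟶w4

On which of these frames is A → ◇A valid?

none

This is the axiom for reflexivity; its first-order frame correspondent is ∀x Rxx.
G1: fails — world s does not see itself.
G2: fails — world u does not see itself.
G3: fails — world m does not see itself.
G4: fails — world v does not see itself.
G5: fails — world w0 does not see itself.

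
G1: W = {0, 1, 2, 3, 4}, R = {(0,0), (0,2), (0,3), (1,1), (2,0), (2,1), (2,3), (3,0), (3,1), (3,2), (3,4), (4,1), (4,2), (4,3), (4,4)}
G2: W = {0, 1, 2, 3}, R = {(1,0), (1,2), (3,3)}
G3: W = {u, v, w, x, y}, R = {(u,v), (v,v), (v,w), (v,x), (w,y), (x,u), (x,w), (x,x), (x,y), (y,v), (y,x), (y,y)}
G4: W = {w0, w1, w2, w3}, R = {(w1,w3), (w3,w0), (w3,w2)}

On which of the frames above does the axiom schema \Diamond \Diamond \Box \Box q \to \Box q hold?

G2

This is the axiom for a generalized confluence (Geach) condition; its first-order frame correspondent is \forall x \forall y \forall z ((x R^2 y \wedge xRz) \to \exists w (y R^2 w \wedge z = w)).
G1: fails — 0R²1, 0R0 but no w with 1R²w and 0=w.
G2: holds.
G3: fails — vR²w, vRw but no t with wR²t and w=t.
G4: fails — w1R²w0, w1Rw3 but no w with w0R²w and w3=w.
Valid on: G2.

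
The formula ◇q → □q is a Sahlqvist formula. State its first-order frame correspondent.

Suppose ◇q→□q is valid. Take Rxy, Rxz and set V(q)={y}. Then ◇q at x, so □q at x, so q at z, i.e. z=y.
The converse is a direct semantic check.
So the correspondent is partial functionality.

partial functionality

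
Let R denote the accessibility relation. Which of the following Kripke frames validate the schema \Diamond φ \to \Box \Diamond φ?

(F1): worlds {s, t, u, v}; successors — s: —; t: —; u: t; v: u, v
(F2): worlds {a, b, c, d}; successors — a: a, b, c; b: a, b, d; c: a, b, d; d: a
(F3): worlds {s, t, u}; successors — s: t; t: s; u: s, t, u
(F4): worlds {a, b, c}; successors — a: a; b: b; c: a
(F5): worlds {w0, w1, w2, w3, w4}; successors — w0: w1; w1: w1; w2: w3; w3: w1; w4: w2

The schema corresponds to the Euclidean property: \forall x \forall y \forall z (Rxy \wedge Rxz \to Ryz).
(F1): fails — Rut and Rut but not Rtt.
(F2): fails — Rab and Rac but not Rbc.
(F3): fails — Rst and Rst but not Rtt.
(F4): ✓.
(F5): fails — Rw2w3 and Rw2w3 but not Rw3w3.

(F4)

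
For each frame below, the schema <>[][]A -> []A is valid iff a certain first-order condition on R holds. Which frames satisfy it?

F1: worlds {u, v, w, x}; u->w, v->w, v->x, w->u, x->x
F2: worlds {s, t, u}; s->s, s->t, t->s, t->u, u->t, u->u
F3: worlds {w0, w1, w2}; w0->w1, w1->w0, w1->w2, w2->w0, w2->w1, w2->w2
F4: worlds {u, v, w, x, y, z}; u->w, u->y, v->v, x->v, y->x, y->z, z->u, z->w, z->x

The schema corresponds to a generalized confluence (Geach) condition: forall x forall y forall z ((xRy & xRz) -> exists w (y R^2 w & z = w)).
F1: fails — vRw, vRx but no t with wR²t and x=t.
F2: ✓.
F3: fails — w2Rw0, w2Rw1 but no w with w0R²w and w1=w.
F4: fails — uRw, uRw but no t with wR²t and w=t.

F2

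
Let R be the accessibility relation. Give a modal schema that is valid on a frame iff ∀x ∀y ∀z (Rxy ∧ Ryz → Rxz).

□q → □□q

This is transitivity; the standard corresponding axiom is 4: □q → □□q.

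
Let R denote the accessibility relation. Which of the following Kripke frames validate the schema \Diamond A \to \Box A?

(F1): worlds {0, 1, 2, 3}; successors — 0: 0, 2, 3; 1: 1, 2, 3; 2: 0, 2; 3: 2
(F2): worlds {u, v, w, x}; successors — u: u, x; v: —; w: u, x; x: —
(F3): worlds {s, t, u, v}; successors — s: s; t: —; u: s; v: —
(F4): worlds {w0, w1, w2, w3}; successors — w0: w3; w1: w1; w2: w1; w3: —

This is the axiom for partial functionality; its first-order frame correspondent is \forall x \forall y \forall z (Rxy \wedge Rxz \to y = z).
(F1): fails — 0 sees both 0 and 2.
(F2): fails — u sees both u and x.
(F3): condition met.
(F4): condition met.

(F3), (F4)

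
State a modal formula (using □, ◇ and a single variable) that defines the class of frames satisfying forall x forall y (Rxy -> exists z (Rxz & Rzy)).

□□p → □p

A defining formula is □□p → □p (the C4 axiom).
Suppose □□p→□p is valid. Take Rxy and set V(p)={w : xR²w}. Then □□p at x, so □p at x, so p at y, i.e. ∃z(Rxz∧Rzy).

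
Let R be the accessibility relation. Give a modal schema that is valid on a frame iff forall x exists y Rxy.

A defining formula is □q → ◇q (the D axiom).
Suppose □q→◇q is valid. At any x set V(q)=W. Then □q at x, so ◇q at x, so x has a successor.

□q → ◇q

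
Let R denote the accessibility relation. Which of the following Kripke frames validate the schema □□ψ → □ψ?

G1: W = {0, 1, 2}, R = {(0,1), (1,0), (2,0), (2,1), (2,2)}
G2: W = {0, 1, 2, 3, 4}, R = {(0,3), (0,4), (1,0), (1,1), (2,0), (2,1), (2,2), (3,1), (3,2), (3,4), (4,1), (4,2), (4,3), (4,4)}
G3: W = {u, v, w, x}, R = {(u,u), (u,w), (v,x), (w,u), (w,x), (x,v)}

Frame correspondent (Sahlqvist): ∀x ∀y (Rxy → ∃z (Rxz ∧ Rzy)) — i.e. density.
G1: fails — R10 but no z with R1z and Rz0.
G2: ✓.
G3: fails — Rwx but no z with Rwz and Rzx.

G2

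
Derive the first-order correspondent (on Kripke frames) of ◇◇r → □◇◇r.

∀x ∀y ∀z ((xR²y ∧ xRz) → ∃w (y = w ∧ zR²w))

This is a Sahlqvist (Geach-type) schema ◇^2□^0r → □^1◇^2r.
Minimal-valuation argument: fix x; take any y with xR^2y and any z with xR^1z. Set V(r) to the set of worlds R-reachable from y in exactly 0 steps. Then □^0r holds at y, so the antecedent holds at x; validity forces ◇^2r at z, giving a w with zR^2w and yR^0w.
First-order correspondent: ∀x ∀y ∀z ((xR²y ∧ xRz) → ∃w (y = w ∧ zR²w)).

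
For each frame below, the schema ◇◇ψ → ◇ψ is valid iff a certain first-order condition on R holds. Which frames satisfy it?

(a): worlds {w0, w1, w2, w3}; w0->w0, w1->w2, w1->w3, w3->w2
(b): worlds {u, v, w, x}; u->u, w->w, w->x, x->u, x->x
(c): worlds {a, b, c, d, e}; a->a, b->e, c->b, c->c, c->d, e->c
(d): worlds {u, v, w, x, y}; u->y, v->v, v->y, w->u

(a)

The schema corresponds to a generalized confluence (Geach) condition: ∀x ∀y (xR²y → ∃w (y = w ∧ xRw)).
(a): satisfies the condition.
(b): fails — wR²u but no t with u=t and wRt.
(c): fails — bR²c but no w with c=w and bRw.
(d): fails — wR²y but no t with y=t and wRt.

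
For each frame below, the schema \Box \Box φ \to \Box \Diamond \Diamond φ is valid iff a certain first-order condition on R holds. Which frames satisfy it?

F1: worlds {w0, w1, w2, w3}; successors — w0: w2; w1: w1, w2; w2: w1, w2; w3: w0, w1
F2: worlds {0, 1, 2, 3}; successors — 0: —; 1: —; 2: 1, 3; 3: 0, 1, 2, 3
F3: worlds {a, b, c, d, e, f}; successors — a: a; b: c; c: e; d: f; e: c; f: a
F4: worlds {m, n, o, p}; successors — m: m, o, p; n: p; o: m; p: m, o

F1, F4

Frame correspondent (Sahlqvist): \forall x \forall z (xRz \to \exists w (x R^2 w \wedge z R^2 w)) — i.e. a generalized confluence (Geach) condition.
F1: ✓.
F2: fails — 2R1 but no w with 2R²w and 1R²w.
F3: fails — bRc but no w with bR²w and cR²w.
F4: ✓.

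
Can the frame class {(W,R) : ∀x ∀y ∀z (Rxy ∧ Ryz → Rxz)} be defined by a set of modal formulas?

Yes — defined by □p → □□p

Yes: it is transitivity, defined by the 4 schema □p → □□p.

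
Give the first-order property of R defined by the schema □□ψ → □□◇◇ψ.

This is a Sahlqvist (Geach-type) schema ◇^0□^2ψ → □^2◇^2ψ.
First-order correspondent: ∀x ∀z (xR²z → ∃w (xR²w ∧ zR²w)).

∀x ∀z (xR²z → ∃w (xR²w ∧ zR²w))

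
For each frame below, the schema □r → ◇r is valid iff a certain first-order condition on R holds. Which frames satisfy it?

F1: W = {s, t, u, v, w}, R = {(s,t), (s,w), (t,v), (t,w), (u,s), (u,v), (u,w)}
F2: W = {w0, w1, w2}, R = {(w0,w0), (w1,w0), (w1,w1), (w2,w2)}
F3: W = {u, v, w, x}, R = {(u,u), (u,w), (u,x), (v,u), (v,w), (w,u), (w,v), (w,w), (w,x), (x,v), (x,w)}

F2, F3

Frame correspondent (Sahlqvist): ∀x ∃y Rxy — i.e. seriality.
F1: fails — world v has no successor.
F2: holds.
F3: holds.
Valid on: F2, F3.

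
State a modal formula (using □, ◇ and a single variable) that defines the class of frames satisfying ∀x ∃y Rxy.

This is seriality; the standard corresponding axiom is D: □q → ◇q.
Suppose □q→◇q is valid. At any x set V(q)=W. Then □q at x, so ◇q at x, so x has a successor.

□q → ◇q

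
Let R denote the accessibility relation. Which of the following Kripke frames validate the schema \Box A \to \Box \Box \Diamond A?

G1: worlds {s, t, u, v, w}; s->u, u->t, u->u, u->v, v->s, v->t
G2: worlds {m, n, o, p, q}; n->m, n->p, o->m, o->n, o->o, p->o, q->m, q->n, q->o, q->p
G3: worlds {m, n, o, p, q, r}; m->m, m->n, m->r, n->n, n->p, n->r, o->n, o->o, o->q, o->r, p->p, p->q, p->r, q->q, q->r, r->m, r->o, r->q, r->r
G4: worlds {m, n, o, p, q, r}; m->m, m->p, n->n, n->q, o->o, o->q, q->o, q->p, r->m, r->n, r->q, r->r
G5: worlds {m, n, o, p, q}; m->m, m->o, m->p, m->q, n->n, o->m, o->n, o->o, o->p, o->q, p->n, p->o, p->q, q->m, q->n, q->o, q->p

G3

This is the axiom for a generalized confluence (Geach) condition; its first-order frame correspondent is \forall x \forall z (x R^2 z \to \exists w (xRw \wedge zRw)).
G1: fails — sR²t but no w* with sRw* and tRw*.
G2: fails — oR²m but no w with oRw and mRw.
G3: satisfies the condition.
G4: fails — mR²p but no w with mRw and pRw.
G5: fails — mR²n but no w with mRw and nRw.
Valid on: G3.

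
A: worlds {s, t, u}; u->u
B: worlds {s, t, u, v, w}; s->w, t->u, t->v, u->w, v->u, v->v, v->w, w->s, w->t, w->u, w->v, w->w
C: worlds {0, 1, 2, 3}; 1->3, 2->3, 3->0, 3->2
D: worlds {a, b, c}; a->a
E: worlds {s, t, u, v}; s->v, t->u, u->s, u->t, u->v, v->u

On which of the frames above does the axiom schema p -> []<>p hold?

A, D

Frame correspondent (Sahlqvist): forall x forall y (Rxy -> Ryx) — i.e. symmetry.
A: ✓.
B: fails — Rwt but not Rtw.
C: fails — R30 but not R03.
D: ✓.
E: fails — Rus but not Rsu.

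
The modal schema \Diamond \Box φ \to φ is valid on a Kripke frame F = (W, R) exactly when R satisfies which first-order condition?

Symmetry

Replacing φ by ¬φ and contraposing gives the equivalent schema φ → □◇φ.
Suppose φ→□◇φ is valid. Take Rxy and set V(φ)={x}. Then φ at x, so □◇φ at x, so ◇φ at y, so some z with Ryz has φ; z=x, i.e. Ryx.
The converse is a direct semantic check.
Frame condition: \forall x \forall y (Rxy \to Ryx).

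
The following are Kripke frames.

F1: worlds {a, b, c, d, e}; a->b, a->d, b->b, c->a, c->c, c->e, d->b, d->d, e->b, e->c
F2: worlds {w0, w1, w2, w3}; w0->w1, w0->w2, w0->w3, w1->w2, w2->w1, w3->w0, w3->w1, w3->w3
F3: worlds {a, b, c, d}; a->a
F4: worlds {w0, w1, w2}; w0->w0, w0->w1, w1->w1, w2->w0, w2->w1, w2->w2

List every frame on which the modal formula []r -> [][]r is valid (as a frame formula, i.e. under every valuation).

F3, F4

Frame correspondent (Sahlqvist): forall x forall y forall z (Rxy & Ryz -> Rxz) — i.e. transitivity.
F1: fails — Rec and Rce but not Ree.
F2: fails — Rw1w2 and Rw2w1 but not Rw1w1.
F3: satisfies the condition.
F4: satisfies the condition.
Valid on: F3, F4.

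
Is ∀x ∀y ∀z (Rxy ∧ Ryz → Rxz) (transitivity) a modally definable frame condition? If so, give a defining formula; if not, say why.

This is a Sahlqvist condition; the 4 axiom □r → □□r defines it.

Yes, by □r → □□r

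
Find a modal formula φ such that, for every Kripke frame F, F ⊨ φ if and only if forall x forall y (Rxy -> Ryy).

This is shift-reflexivity; the standard corresponding axiom is T□: □(□s → s).
Suppose □(□s→s) is valid. Take Rxy and set V(s)={w : Ryw}. Then at y, □s holds; since □(□s→s) at x, □s→s at y, so s at y, i.e. Ryy.

□(□s → s)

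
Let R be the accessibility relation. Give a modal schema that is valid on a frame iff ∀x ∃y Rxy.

The condition is seriality. The D schema □p → ◇p defines it.
Suppose □p→◇p is valid. At any x set V(p)=W. Then □p at x, so ◇p at x, so x has a successor.

□p → ◇p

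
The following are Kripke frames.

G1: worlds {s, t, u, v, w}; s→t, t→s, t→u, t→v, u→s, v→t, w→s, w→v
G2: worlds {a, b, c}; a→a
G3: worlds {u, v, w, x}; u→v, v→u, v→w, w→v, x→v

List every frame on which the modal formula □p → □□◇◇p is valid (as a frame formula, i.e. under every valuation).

The schema corresponds to a generalized confluence (Geach) condition: ∀x ∀z (xR²z → ∃w (xRw ∧ zR²w)).
G1: fails — sR²s but no w* with sRw* and sR²w*.
G2: ✓.
G3: fails — uR²u but no t with uRt and uR²t.

G2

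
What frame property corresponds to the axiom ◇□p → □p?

This is frame-equivalent to ◇p → □◇p (substitute ¬p for p and contrapose).
Suppose ◇p→□◇p is valid. Take Rxy, Rxz and set V(p)={y}. Then ◇p at x, so □◇p at x, so ◇p at z, so some w with Rzw has p; w=y, i.e. Rzy. By symmetry of the argument, Ryz.

the Euclidean property: ∀x ∀y ∀z (Rxy ∧ Rxz → Ryz)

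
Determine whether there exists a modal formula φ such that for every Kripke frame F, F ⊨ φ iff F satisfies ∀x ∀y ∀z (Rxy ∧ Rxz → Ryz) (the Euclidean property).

Definable; ◇p → □◇p defines it

This is a Sahlqvist condition; the 5 axiom ◇p → □◇p defines it.
Suppose ◇p→□◇p is valid. Take Rxy, Rxz and set V(p)={y}. Then ◇p at x, so □◇p at x, so ◇p at z, so some w with Rzw has p; w=y, i.e. Rzy. By symmetry of the argument, Ryz.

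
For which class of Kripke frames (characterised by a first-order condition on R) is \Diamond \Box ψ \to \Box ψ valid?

Equivalently (dual form): ◇ψ → □◇ψ.
Suppose ◇ψ→□◇ψ is valid. Take Rxy, Rxz and set V(ψ)={y}. Then ◇ψ at x, so □◇ψ at x, so ◇ψ at z, so some w with Rzw has ψ; w=y, i.e. Rzy. By symmetry of the argument, Ryz.
Conversely, on a frame with the Euclidean property the schema holds at every world under every valuation.
So the correspondent is the Euclidean property.

the Euclidean property: \forall x \forall y \forall z (Rxy \wedge Rxz \to Ryz)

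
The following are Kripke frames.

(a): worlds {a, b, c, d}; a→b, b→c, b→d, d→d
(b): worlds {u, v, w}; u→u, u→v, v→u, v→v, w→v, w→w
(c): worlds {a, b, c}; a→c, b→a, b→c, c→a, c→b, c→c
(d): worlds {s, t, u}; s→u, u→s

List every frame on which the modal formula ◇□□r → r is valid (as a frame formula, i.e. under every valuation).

(c)

The schema corresponds to a generalized confluence (Geach) condition: ∀x ∀y (xRy → ∃w (yR²w ∧ x = w)).
(a): fails — aRb but no w with bR²w and a=w.
(b): fails — wRv but no t with vR²t and w=t.
(c): ✓.
(d): fails — sRu but no w with uR²w and s=w.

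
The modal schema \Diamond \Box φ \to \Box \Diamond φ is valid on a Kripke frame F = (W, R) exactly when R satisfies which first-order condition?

Suppose ◇□φ→□◇φ is valid. Take Rxy, Rxz and set V(φ)={w : Ryw}. Then □φ at y so ◇□φ at x, so □◇φ at x, so ◇φ at z, giving w with Rzw and Ryw.
Conversely, any frame satisfying \forall x \forall y \forall z (Rxy \wedge Rxz \to \exists w (Ryw \wedge Rzw)) validates the schema.
Frame condition: \forall x \forall y \forall z (Rxy \wedge Rxz \to \exists w (Ryw \wedge Rzw)).

convergence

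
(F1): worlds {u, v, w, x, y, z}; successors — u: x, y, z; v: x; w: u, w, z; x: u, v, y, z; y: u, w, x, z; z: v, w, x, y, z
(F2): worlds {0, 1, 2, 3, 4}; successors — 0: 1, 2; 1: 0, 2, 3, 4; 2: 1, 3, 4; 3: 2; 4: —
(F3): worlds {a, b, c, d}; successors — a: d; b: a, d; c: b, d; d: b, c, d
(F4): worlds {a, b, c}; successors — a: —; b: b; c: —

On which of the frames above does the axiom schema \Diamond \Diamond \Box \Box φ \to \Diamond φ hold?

The schema corresponds to a generalized confluence (Geach) condition: \forall x \forall y (x R^2 y \to \exists w (y R^2 w \wedge xRw)).
(F1): fails — vR²v but no t with vR²t and vRt.
(F2): fails — 0R²4 but no w with 4R²w and 0Rw.
(F3): holds.
(F4): holds.

(F3), (F4)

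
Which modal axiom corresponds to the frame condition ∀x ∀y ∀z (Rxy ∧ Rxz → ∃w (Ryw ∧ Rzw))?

The condition is convergence. The .2 schema ◇□ψ → □◇ψ defines it.
Suppose ◇□ψ→□◇ψ is valid. Take Rxy, Rxz and set V(ψ)={w : Ryw}. Then □ψ at y so ◇□ψ at x, so □◇ψ at x, so ◇ψ at z, giving w with Rzw and Ryw.

◇□ψ → □◇ψ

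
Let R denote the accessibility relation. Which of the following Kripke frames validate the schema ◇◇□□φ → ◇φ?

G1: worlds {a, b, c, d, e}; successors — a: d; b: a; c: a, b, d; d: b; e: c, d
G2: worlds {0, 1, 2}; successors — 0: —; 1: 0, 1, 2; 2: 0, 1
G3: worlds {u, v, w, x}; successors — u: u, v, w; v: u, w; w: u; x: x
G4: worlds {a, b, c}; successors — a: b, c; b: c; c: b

This is the axiom for a generalized confluence (Geach) condition; its first-order frame correspondent is ∀x ∀y (xR²y → ∃w (yR²w ∧ xRw)).
G1: fails — eR²a but no w with aR²w and eRw.
G2: fails — 1R²0 but no w with 0R²w and 1Rw.
G3: condition met.
G4: fails — bR²b but no w with bR²w and bRw.

G3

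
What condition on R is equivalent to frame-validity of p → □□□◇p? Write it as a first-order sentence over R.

∀x ∀z (xR³z → ∃w (x = w ∧ zRw))

This is a Sahlqvist (Geach-type) schema ◇^0□^0p → □^3◇^1p.
Minimal-valuation argument: fix x; take any y with xR^0y and any z with xR^3z. Set V(p) to the set of worlds R-reachable from y in exactly 0 steps. Then □^0p holds at y, so the antecedent holds at x; validity forces ◇^1p at z, giving a w with zR^1w and yR^0w.
First-order correspondent: ∀x ∀z (xR³z → ∃w (x = w ∧ zRw)).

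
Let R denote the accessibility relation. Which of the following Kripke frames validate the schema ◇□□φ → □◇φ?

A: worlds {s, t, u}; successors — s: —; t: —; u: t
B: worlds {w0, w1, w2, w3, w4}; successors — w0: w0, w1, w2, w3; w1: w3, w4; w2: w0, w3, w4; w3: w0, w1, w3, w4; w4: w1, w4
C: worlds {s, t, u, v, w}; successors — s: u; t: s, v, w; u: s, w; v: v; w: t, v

This is the axiom for a generalized confluence (Geach) condition; its first-order frame correspondent is ∀x ∀y ∀z ((xRy ∧ xRz) → ∃w (yR²w ∧ zRw)).
A: fails — uRt, uRt but no w with tR²w and tRw.
B: condition met.
C: fails — sRu, sRu but no w* with uR²w* and uRw*.
Valid on: B.

B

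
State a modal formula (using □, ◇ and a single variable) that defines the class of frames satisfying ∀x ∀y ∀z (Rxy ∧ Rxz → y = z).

A defining formula is ◇p → □p (the CD axiom).
Suppose ◇p→□p is valid. Take Rxy, Rxz and set V(p)={y}. Then ◇p at x, so □p at x, so p at z, i.e. z=y.

◇p → □p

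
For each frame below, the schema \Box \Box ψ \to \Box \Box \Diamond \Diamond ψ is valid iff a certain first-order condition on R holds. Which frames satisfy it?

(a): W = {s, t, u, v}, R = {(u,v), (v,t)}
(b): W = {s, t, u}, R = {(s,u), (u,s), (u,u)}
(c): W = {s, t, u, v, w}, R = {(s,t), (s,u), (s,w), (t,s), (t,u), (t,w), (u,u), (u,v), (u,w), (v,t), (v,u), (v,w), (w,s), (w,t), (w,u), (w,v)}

(b), (c)

Frame correspondent (Sahlqvist): \forall x \forall z (x R^2 z \to \exists w (x R^2 w \wedge z R^2 w)) — i.e. a generalized confluence (Geach) condition.
(a): fails — uR²t but no w with uR²w and tR²w.
(b): satisfies the condition.
(c): satisfies the condition.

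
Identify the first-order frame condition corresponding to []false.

This is the Ver axiom.
It corresponds to emptiness of R: forall x forall y ~Rxy.

emptiness of R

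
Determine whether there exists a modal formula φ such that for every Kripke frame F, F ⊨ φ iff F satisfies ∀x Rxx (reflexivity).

Yes, by □q → q

This is a Sahlqvist condition; the T axiom □q → q defines it.
Suppose □q→q is valid. At any x set V(q)={w : Rxw}. Then □q holds at x, so q holds at x, i.e. Rxx.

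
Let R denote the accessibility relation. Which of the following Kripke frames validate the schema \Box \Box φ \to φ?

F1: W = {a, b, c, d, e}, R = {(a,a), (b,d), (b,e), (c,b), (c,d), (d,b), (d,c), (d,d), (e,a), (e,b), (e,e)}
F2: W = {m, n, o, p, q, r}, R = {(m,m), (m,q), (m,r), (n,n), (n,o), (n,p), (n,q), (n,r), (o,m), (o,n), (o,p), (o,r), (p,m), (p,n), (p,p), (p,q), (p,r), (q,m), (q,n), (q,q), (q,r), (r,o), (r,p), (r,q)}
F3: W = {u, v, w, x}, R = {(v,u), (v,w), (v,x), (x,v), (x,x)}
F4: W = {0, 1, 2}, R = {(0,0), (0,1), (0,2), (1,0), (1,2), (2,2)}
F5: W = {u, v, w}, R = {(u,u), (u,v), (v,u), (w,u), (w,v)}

The schema corresponds to a generalized confluence (Geach) condition: \forall x \exists w (x R^2 w \wedge x = w).
F1: ✓.
F2: ✓.
F3: fails — at u but no t with uR²t and u=t.
F4: ✓.
F5: fails — at w but no t with wR²t and w=t.
Valid on: F1, F2, F4.

F1, F2, F4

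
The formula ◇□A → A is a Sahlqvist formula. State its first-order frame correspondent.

Symmetry

Replacing A by ¬A and contraposing gives the equivalent schema A → □◇A.
Suppose A→□◇A is valid. Take Rxy and set V(A)={x}. Then A at x, so □◇A at x, so ◇A at y, so some z with Ryz has A; z=x, i.e. Ryx.
The converse is a direct semantic check.
So the correspondent is symmetry.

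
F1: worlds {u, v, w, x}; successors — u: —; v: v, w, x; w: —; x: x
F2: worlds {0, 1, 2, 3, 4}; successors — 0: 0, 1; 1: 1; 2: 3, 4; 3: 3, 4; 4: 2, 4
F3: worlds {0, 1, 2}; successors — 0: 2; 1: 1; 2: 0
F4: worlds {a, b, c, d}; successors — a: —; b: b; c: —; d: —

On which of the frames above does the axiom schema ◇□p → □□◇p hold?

Frame correspondent (Sahlqvist): ∀x ∀y ∀z ((xRy ∧ xR²z) → ∃w (yRw ∧ zRw)) — i.e. a generalized confluence (Geach) condition.
F1: fails — vRv, vR²w but no t with vRt and wRt.
F2: ✓.
F3: fails — 0R2, 0R²0 but no w with 2Rw and 0Rw.
F4: ✓.
Valid on: F2, F4.

F2, F4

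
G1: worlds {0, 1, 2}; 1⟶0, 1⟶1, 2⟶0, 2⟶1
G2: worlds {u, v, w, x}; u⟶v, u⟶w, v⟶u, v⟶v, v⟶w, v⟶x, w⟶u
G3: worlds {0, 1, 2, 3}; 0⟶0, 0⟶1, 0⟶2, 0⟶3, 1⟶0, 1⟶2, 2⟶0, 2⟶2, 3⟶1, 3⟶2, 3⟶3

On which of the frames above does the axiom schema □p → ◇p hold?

G3

The schema corresponds to seriality: ∀x ∃y Rxy.
G1: fails — world 0 has no successor.
G2: fails — world x has no successor.
G3: satisfies the condition.
Valid on: G3.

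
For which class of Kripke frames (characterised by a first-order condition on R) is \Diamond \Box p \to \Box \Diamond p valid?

Convergence

Suppose ◇□p→□◇p is valid. Take Rxy, Rxz and set V(p)={w : Ryw}. Then □p at y so ◇□p at x, so □◇p at x, so ◇p at z, giving w with Rzw and Ryw.
Conversely, on a frame with convergence the schema holds at every world under every valuation.
Frame condition: \forall x \forall y \forall z (Rxy \wedge Rxz \to \exists w (Ryw \wedge Rzw)).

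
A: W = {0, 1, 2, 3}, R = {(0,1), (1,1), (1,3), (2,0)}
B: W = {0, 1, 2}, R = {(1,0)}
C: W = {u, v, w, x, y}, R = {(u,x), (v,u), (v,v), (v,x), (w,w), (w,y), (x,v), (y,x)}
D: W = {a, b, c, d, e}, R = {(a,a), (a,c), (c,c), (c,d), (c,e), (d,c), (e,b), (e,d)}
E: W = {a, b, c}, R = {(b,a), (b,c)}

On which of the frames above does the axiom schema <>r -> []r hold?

The schema corresponds to partial functionality: forall x forall y forall z (Rxy & Rxz -> y = z).
A: fails — 1 sees both 1 and 3.
B: ✓.
C: fails — v sees both u and v.
D: fails — a sees both a and c.
E: fails — b sees both a and c.
Valid on: B.

B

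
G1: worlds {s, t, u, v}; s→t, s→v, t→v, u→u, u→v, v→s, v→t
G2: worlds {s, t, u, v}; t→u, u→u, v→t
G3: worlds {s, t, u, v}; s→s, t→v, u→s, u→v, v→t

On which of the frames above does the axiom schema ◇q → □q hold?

G2

This is the axiom for partial functionality; its first-order frame correspondent is ∀x ∀y ∀z (Rxy ∧ Rxz → y = z).
G1: fails — s sees both t and v.
G2: satisfies the condition.
G3: fails — u sees both s and v.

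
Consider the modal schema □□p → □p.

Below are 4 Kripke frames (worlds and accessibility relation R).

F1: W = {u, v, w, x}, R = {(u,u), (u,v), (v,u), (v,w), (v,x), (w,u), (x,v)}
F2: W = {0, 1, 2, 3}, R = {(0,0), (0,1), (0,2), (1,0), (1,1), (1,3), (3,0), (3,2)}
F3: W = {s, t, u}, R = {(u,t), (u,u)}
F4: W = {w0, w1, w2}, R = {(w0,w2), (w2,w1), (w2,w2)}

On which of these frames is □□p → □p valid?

F2, F3, F4

This is the axiom for density; its first-order frame correspondent is ∀x ∀y (Rxy → ∃z (Rxz ∧ Rzy)).
F1: fails — Rvw but no z with Rvz and Rzw.
F2: condition met.
F3: condition met.
F4: condition met.
Valid on: F2, F3, F4.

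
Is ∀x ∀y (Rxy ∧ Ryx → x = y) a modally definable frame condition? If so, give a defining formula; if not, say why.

If a class were modally definable it would be closed under surjective bounded morphisms (Goldblatt–Thomason).
The 4-cycle (worlds a,b,c,d with a→b→c→d→a) is antisymmetric. Sending even-indexed worlds to a and odd-indexed worlds to b is a surjective bounded morphism onto the two-world frame with a↔b, which is not antisymmetric.
Hence antisymmetry is not modally definable.

No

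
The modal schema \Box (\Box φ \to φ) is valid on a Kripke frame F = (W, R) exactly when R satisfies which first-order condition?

shift-reflexivity

Suppose □(□φ→φ) is valid. Take Rxy and set V(φ)={w : Ryw}. Then at y, □φ holds; since □(□φ→φ) at x, □φ→φ at y, so φ at y, i.e. Ryy.
Conversely, any frame satisfying \forall x \forall y (Rxy \to Ryy) validates the schema.
So the correspondent is shift-reflexivity.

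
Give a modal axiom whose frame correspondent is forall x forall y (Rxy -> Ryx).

The condition is symmetry. The B schema s → □◇s defines it.
Suppose s→□◇s is valid. Take Rxy and set V(s)={x}. Then s at x, so □◇s at x, so ◇s at y, so some z with Ryz has s; z=x, i.e. Ryx.

s → □◇s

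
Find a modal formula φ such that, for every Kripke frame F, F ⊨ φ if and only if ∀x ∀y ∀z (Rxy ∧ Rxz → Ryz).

◇q → □◇q

This is the Euclidean property; the standard corresponding axiom is 5: ◇q → □◇q.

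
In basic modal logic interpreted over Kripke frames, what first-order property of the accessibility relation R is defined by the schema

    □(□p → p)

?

shift-reflexivity: ∀x ∀y (Rxy → Ryy)

This is the T□ axiom.
It corresponds to shift-reflexivity: ∀x ∀y (Rxy → Ryy).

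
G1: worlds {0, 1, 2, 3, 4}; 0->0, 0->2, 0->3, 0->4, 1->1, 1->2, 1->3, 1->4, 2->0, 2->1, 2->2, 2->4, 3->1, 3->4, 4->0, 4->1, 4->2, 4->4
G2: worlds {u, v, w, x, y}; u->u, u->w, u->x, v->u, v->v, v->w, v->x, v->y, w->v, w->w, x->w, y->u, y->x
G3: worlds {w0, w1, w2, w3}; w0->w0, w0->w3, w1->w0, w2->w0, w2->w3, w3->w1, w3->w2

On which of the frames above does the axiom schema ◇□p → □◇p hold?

The schema corresponds to convergence: ∀x ∀y ∀z (Rxy ∧ Rxz → ∃w (Ryw ∧ Rzw)).
G1: satisfies the condition.
G2: fails — Rvw and Rvy but w and y have no common successor.
G3: fails — Rw0w0 and Rw0w3 but w0 and w3 have no common successor.
Valid on: G1.

G1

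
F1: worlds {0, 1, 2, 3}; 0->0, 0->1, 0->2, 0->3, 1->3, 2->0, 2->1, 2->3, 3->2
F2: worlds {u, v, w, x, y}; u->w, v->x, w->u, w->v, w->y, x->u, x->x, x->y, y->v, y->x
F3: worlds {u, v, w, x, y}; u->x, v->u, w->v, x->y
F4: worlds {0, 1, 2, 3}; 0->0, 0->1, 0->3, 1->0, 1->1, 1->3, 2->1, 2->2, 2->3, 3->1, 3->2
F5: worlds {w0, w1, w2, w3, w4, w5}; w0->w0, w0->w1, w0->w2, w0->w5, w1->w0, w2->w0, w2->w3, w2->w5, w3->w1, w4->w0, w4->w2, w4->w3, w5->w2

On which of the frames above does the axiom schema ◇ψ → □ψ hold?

The schema corresponds to partial functionality: ∀x ∀y ∀z (Rxy ∧ Rxz → y = z).
F1: fails — 0 sees both 0 and 1.
F2: fails — w sees both u and v.
F3: condition met.
F4: fails — 0 sees both 0 and 1.
F5: fails — w0 sees both w0 and w1.
Valid on: F3.

F3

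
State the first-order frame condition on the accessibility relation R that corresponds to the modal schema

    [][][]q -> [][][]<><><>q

This is a Sahlqvist (Geach-type) schema ◇^0□^3q → □^3◇^3q.
First-order correspondent: forall x forall z (x R^3 z -> exists w (x R^3 w & z R^3 w)).

forall x forall z (x R^3 z -> exists w (x R^3 w & z R^3 w))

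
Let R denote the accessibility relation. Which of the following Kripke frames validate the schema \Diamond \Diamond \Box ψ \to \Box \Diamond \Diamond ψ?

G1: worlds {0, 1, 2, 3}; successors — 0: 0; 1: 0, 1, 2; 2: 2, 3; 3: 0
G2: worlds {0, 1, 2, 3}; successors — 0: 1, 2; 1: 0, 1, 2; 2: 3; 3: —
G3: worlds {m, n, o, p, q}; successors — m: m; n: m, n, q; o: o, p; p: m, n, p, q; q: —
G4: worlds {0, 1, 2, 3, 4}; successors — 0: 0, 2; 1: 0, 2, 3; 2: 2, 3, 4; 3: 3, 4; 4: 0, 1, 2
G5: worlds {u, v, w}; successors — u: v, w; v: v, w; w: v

G4, G5

This is the axiom for a generalized confluence (Geach) condition; its first-order frame correspondent is \forall x \forall y \forall z ((x R^2 y \wedge xRz) \to \exists w (yRw \wedge z R^2 w)).
G1: fails — 1R²2, 1R0 but no w with 2Rw and 0R²w.
G2: fails — 0R²0, 0R2 but no w with 0Rw and 2R²w.
G3: fails — nR²m, nRq but no w with mRw and qR²w.
G4: ✓.
G5: ✓.
Valid on: G4, G5.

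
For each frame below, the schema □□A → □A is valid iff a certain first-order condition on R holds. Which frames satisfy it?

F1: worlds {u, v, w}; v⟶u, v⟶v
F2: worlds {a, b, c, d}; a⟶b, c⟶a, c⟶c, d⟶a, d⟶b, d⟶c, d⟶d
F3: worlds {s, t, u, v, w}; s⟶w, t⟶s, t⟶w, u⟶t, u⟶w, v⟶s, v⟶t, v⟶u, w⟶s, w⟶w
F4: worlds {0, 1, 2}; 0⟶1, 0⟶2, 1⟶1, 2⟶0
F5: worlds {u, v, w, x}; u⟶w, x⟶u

F1

The schema corresponds to density: ∀x ∀y (Rxy → ∃z (Rxz ∧ Rzy)).
F1: condition met.
F2: fails — Rab but no z with Raz and Rzb.
F3: fails — Rut but no z with Ruz and Rzt.
F4: fails — R20 but no z with R2z and Rz0.
F5: fails — Rxu but no z with Rxz and Rzu.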